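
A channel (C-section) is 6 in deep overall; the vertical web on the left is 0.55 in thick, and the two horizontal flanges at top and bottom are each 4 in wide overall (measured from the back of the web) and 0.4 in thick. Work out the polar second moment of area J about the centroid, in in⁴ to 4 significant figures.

Split into non-overlapping primitives; take the origin at the lower-left of the bounding box.
Web: 0.55 × 6, A = 3.3 in², y = 3 in, Ī = 9.9 in⁴.
Top flange (beyond web): 3.45 × 0.4, A = 1.38 in², y = 5.8 in, Ī = 0.0184 in⁴.
Bottom flange (beyond web): 3.45 × 0.4, A = 1.38 in², y = 0.2 in, Ī = 0.0184 in⁴.
By symmetry the centroid is at mid-height, ȳ = 3 in.
Transfer each piece to the centroidal x-axis using Ī + A·d² with d = y − 3:
  web: d = 0 in → contributes +9.9 in⁴
  top flange (beyond web): d = 2.8 in → contributes +10.8376 in⁴
  bottom flange (beyond web): d = -2.8 in → contributes +10.8376 in⁴
Total I = 31.5752 in⁴.
For the y-axis: x̄ = 1.18589 in.
Repeating about the centroidal y-axis gives I_y = 8.83264 in⁴.
Polar second moment: J = I_x + I_y = 40.4078 in⁴.

J ≈ 40.41 in⁴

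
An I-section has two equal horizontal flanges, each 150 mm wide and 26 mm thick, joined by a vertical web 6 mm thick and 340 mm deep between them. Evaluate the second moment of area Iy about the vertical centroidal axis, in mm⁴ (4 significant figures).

Iy ≈ 1.463 × 10⁷ mm⁴

Break the section into simple shapes (no overlaps), measuring from the bottom-left corner of the bounding box.
Bottom flange: 150 × 26, A = 3 900 mm², x = 75 mm, Ī = 7 312 500 mm⁴.
Web: 6 × 340, A = 2 040 mm², x = 75 mm, Ī = 6 120 mm⁴.
Top flange: 150 × 26, A = 3 900 mm², x = 75 mm, Ī = 7 312 500 mm⁴.
By symmetry the centroid is at mid-width, x̄ = 75 mm.
All pieces are centred on the vertical centroidal axis, so I = ΣĪ = 14 631 120 mm⁴.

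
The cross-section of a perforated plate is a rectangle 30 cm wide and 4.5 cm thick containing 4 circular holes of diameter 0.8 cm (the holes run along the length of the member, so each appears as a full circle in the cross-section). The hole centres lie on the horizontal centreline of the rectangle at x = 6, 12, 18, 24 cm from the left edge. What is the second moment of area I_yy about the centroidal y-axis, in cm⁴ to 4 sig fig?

I_yy ≈ 1.003 × 10⁴ cm⁴

Treat the section as a set of non-overlapping primitives; coordinates are from the bounding-box lower-left.
Plate: 30 × 4.5, A = 135 cm², x = 15 cm, Ī = 10 125 cm⁴.
Hole 1 (subtracted): ⌀0.8, A = 0.502655 cm², x = 6 cm, Ī = 0.0201062 cm⁴.
Hole 2 (subtracted): ⌀0.8, A = 0.502655 cm², x = 12 cm, Ī = 0.0201062 cm⁴.
Hole 3 (subtracted): ⌀0.8, A = 0.502655 cm², x = 18 cm, Ī = 0.0201062 cm⁴.
Hole 4 (subtracted): ⌀0.8, A = 0.502655 cm², x = 24 cm, Ī = 0.0201062 cm⁴.
By symmetry the centroid is at mid-width, x̄ = 15 cm.
Transfer each piece to the centroidal y-axis using Ī + A·d² with d = x − 15:
  plate: d = 0 cm → contributes +10 125 cm⁴
  hole 1: d = -9 cm → contributes −40.7351 cm⁴
  hole 2: d = -3 cm → contributes −4.544 cm⁴
  hole 3: d = 3 cm → contributes −4.544 cm⁴
  hole 4: d = 9 cm → contributes −40.7351 cm⁴
Total I = 10034.4 cm⁴.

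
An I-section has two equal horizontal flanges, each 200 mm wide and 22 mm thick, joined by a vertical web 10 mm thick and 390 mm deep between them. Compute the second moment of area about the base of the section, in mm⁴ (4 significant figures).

I_base ≈ 1.021 × 10⁹ mm⁴

Split into non-overlapping primitives; take the origin at the lower-left of the bounding box.
Bottom flange: 200 × 22, A = 4 400 mm², y = 11 mm, Ī = 177 467 mm⁴.
Web: 10 × 390, A = 3 900 mm², y = 217 mm, Ī = 49 432 500 mm⁴.
Top flange: 200 × 22, A = 4 400 mm², y = 423 mm, Ī = 177 467 mm⁴.
Transfer each piece to a horizontal axis along the bottom face using Ī + A·d² with d = y − 0:
  bottom flange: d = 11 mm → contributes +709 867 mm⁴
  web: d = 217 mm → contributes +233 079 600 mm⁴
  top flange: d = 423 mm → contributes +787 465 067 mm⁴
Total I = 1 021 254 533 mm⁴.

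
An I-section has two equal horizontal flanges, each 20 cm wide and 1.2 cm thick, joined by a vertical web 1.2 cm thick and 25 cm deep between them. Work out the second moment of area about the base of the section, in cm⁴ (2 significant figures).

I_base ≈ 2.4 × 10⁴ cm⁴

Split into non-overlapping primitives; take the origin at the lower-left of the bounding box.
Bottom flange: 20 × 1.2, A = 24 cm², y = 0.6 cm, Ī = 2.88 cm⁴.
Web: 1.2 × 25, A = 30 cm², y = 13.7 cm, Ī = 1 563 cm⁴.
Top flange: 20 × 1.2, A = 24 cm², y = 26.8 cm, Ī = 2.88 cm⁴.
Transfer each piece to the bottom edge using Ī + A·d² with d = y − 0:
  bottom flange: d = 0.6 cm → contributes +11.52 cm⁴
  web: d = 13.7 cm → contributes +7 193 cm⁴
  top flange: d = 26.8 cm → contributes +17 241 cm⁴
Total I = 24 445 cm⁴.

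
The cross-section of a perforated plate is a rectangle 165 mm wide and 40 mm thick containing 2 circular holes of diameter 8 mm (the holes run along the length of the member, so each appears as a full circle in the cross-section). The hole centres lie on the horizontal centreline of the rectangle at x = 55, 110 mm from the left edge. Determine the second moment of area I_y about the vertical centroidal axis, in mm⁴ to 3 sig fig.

Treat the section as a set of non-overlapping primitives; coordinates are from the bounding-box lower-left.
Plate: 165 × 40, A = 6 600 mm², x = 82.5 mm, Ī = 14 973 750 mm⁴.
Hole 1 (subtracted): ⌀8, A = 50.265 mm², x = 55 mm, Ī = 201.06 mm⁴.
Hole 2 (subtracted): ⌀8, A = 50.265 mm², x = 110 mm, Ī = 201.06 mm⁴.
By symmetry the centroid is at mid-width, x̄ = 82.5 mm.
Transfer each piece to the vertical centroidal axis using Ī + A·d² with d = x − 82.5:
  plate: d = 0 mm → contributes +14 973 750 mm⁴
  hole 1: d = -27.5 mm → contributes −38 214 mm⁴
  hole 2: d = 27.5 mm → contributes −38 214 mm⁴
Total I = 14 897 321 mm⁴.

I_y ≈ 1.49 × 10⁷ mm⁴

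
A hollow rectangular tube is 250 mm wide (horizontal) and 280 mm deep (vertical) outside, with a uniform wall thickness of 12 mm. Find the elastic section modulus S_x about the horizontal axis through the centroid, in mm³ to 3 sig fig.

S_x ≈ 1.01 × 10⁶ mm³

Treat the section as a set of non-overlapping primitives; coordinates are from the bounding-box lower-left.
Outer rectangle: 250 × 280, A = 70 000 mm², y = 140 mm, Ī = 457 333 333 mm⁴.
Inner void (subtracted): 226 × 256, A = 57 856 mm², y = 140 mm, Ī = 315 970 901 mm⁴.
By symmetry the centroid is at mid-height, ȳ = 140 mm.
All pieces are centred on the horizontal axis through the centroid, so I = ΣĪ (holes subtracted) = 141 362 432 mm⁴.
Extreme fibre distance c = 140 mm; S = I/c = 1 009 732 mm³.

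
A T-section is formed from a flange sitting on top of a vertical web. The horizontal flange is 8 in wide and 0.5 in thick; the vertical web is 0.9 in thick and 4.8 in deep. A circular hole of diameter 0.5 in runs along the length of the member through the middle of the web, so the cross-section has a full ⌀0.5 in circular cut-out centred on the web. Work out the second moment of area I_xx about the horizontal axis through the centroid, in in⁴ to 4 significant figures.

Decompose the section into non-overlapping parts with the origin at the bottom-left of its bounding rectangle.
Flange: 8 × 0.5, A = 4 in², y = 5.05 in, Ī = 0.0833333 in⁴.
Web: 0.9 × 4.8, A = 4.32 in², y = 2.4 in, Ī = 8.2944 in⁴.
Hole (subtracted): ⌀0.5, A = 0.19635 in², y = 2.4 in, Ī = 0.00306796 in⁴.
Centroid: ȳ = ΣA·y / ΣA = 3.70483 in.
Transfer each piece to the horizontal axis through the centroid using Ī + A·d² with d = y − 3.70483:
  flange: d = 1.34517 in → contributes +7.32124 in⁴
  web: d = -1.30483 in → contributes +15.6496 in⁴
  hole: d = -1.30483 in → contributes −0.33737 in⁴
Total I = 22.6334 in⁴.

I_xx ≈ 22.63 in⁴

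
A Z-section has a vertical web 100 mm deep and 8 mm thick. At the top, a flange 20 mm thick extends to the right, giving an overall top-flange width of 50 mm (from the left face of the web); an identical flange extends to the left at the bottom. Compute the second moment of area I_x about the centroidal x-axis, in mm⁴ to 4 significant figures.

Decompose the section into non-overlapping parts with the origin at the bottom-left of its bounding rectangle.
Web: 8 × 100, A = 800 mm², y = 50 mm, Ī = 666 667 mm⁴.
Top flange (beyond web): 42 × 20, A = 840 mm², y = 90 mm, Ī = 28 000 mm⁴.
Bottom flange (beyond web): 42 × 20, A = 840 mm², y = 10 mm, Ī = 28 000 mm⁴.
Centroid: ȳ = ΣA·y / ΣA = 50 mm.
Transfer each piece to the centroidal x-axis using Ī + A·d² with d = y − 50:
  web: d = 0 mm → contributes +666 667 mm⁴
  top flange (beyond web): d = 40 mm → contributes +1 372 000 mm⁴
  bottom flange (beyond web): d = -40 mm → contributes +1 372 000 mm⁴
Total I = 3 410 667 mm⁴.

I_x ≈ 3.411 × 10⁶ mm⁴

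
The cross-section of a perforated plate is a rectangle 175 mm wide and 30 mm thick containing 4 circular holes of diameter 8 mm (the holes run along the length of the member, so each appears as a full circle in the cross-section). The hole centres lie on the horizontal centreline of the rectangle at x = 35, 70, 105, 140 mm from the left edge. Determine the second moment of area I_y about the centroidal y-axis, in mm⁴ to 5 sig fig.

I_y ≈ 1.3090 × 10⁷ mm⁴

Split into non-overlapping primitives; take the origin at the lower-left of the bounding box.
Plate: 175 × 30, A = 5 250 mm², x = 87.5 mm, Ī = 13 398 438 mm⁴.
Hole 1 (subtracted): ⌀8, A = 50.26548 mm², x = 35 mm, Ī = 201.0619 mm⁴.
Hole 2 (subtracted): ⌀8, A = 50.26548 mm², x = 70 mm, Ī = 201.0619 mm⁴.
Hole 3 (subtracted): ⌀8, A = 50.26548 mm², x = 105 mm, Ī = 201.0619 mm⁴.
Hole 4 (subtracted): ⌀8, A = 50.26548 mm², x = 140 mm, Ī = 201.0619 mm⁴.
By symmetry the centroid is at mid-width, x̄ = 87.5 mm.
Transfer each piece to the centroidal y-axis using Ī + A·d² with d = x − 87.5:
  plate: d = 0 mm → contributes +13 398 438 mm⁴
  hole 1: d = -52.5 mm → contributes −138745.3 mm⁴
  hole 2: d = -17.5 mm → contributes −15594.87 mm⁴
  hole 3: d = 17.5 mm → contributes −15594.87 mm⁴
  hole 4: d = 52.5 mm → contributes −138745.3 mm⁴
Total I = 13 089 757 mm⁴.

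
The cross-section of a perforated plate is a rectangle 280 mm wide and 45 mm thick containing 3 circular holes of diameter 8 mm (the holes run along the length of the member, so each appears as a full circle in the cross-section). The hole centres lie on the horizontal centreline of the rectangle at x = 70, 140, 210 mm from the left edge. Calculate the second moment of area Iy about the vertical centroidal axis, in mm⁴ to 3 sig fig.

Split into non-overlapping primitives; take the origin at the lower-left of the bounding box.
Plate: 280 × 45, A = 12 600 mm², x = 140 mm, Ī = 82 320 000 mm⁴.
Hole 1 (subtracted): ⌀8, A = 50.265 mm², x = 70 mm, Ī = 201.06 mm⁴.
Hole 2 (subtracted): ⌀8, A = 50.265 mm², x = 140 mm, Ī = 201.06 mm⁴.
Hole 3 (subtracted): ⌀8, A = 50.265 mm², x = 210 mm, Ī = 201.06 mm⁴.
By symmetry the centroid is at mid-width, x̄ = 140 mm.
Transfer each piece to the vertical centroidal axis using Ī + A·d² with d = x − 140:
  plate: d = 0 mm → contributes +82 320 000 mm⁴
  hole 1: d = -70 mm → contributes −246 502 mm⁴
  hole 2: d = 0 mm → contributes −201.06 mm⁴
  hole 3: d = 70 mm → contributes −246 502 mm⁴
Total I = 81 826 795 mm⁴.

Iy ≈ 8.18 × 10⁷ mm⁴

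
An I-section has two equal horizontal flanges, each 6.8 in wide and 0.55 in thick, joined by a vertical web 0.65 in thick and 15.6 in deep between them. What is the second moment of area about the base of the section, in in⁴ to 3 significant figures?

Treat the section as a set of non-overlapping primitives; coordinates are from the bounding-box lower-left.
Bottom flange: 6.8 × 0.55, A = 3.74 in², y = 0.275 in, Ī = 0.094279 in⁴.
Web: 0.65 × 15.6, A = 10.14 in², y = 8.35 in, Ī = 205.64 in⁴.
Top flange: 6.8 × 0.55, A = 3.74 in², y = 16.425 in, Ī = 0.094279 in⁴.
Transfer each piece to the base of the section using Ī + A·d² with d = y − 0:
  bottom flange: d = 0.275 in → contributes +0.37712 in⁴
  web: d = 8.35 in → contributes +912.63 in⁴
  top flange: d = 16.425 in → contributes +1009.1 in⁴
Total I = 1922.1 in⁴.

I_base ≈ 1920 in⁴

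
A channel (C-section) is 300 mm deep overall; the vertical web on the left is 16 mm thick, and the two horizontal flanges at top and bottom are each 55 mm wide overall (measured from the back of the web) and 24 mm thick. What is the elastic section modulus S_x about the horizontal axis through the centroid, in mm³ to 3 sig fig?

Split into non-overlapping primitives; take the origin at the lower-left of the bounding box.
Web: 16 × 300, A = 4 800 mm², y = 150 mm, Ī = 36 000 000 mm⁴.
Top flange (beyond web): 39 × 24, A = 936 mm², y = 288 mm, Ī = 44 928 mm⁴.
Bottom flange (beyond web): 39 × 24, A = 936 mm², y = 12 mm, Ī = 44 928 mm⁴.
By symmetry the centroid is at mid-height, ȳ = 150 mm.
Transfer each piece to the horizontal axis through the centroid using Ī + A·d² with d = y − 150:
  web: d = 0 mm → contributes +36 000 000 mm⁴
  top flange (beyond web): d = 138 mm → contributes +17 870 112 mm⁴
  bottom flange (beyond web): d = -138 mm → contributes +17 870 112 mm⁴
Total I = 71 740 224 mm⁴.
Extreme fibre distance c = 150 mm; S = I/c = 478 268 mm³.

S_x ≈ 4.78 × 10⁵ mm³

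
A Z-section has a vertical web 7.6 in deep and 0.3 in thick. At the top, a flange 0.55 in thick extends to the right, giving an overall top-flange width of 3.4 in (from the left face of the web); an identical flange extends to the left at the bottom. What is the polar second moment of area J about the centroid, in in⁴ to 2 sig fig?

J ≈ 66 in⁴

Split into non-overlapping primitives; take the origin at the lower-left of the bounding box.
Web: 0.3 × 7.6, A = 2.28 in², y = 3.8 in, Ī = 10.97 in⁴.
Top flange (beyond web): 3.1 × 0.55, A = 1.705 in², y = 7.325 in, Ī = 0.04298 in⁴.
Bottom flange (beyond web): 3.1 × 0.55, A = 1.705 in², y = 0.275 in, Ī = 0.04298 in⁴.
Centroid: ȳ = ΣA·y / ΣA = 3.8 in.
Transfer each piece to the centroidal x-axis using Ī + A·d² with d = y − 3.8:
  web: d = 0 in → contributes +10.97 in⁴
  top flange (beyond web): d = 3.525 in → contributes +21.23 in⁴
  bottom flange (beyond web): d = -3.525 in → contributes +21.23 in⁴
Total I = 53.43 in⁴.
For the y-axis: x̄ = 3.25 in.
Repeating about the centroidal y-axis gives I_y = 12.6 in⁴.
Polar second moment: J = I_x + I_y = 66.03 in⁴.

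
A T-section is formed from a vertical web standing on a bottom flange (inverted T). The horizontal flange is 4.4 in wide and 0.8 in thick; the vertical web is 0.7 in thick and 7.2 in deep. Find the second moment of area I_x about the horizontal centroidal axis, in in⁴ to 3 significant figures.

I_x ≈ 55.1 in⁴

Break the section into simple shapes (no overlaps), measuring from the bottom-left corner of the bounding box.
Flange: 4.4 × 0.8, A = 3.52 in², y = 0.4 in, Ī = 0.18773 in⁴.
Web: 0.7 × 7.2, A = 5.04 in², y = 4.4 in, Ī = 21.773 in⁴.
Centroid: ȳ = ΣA·y / ΣA = 2.7551 in.
Transfer each piece to the horizontal centroidal axis using Ī + A·d² with d = y − 2.7551:
  flange: d = -2.3551 in → contributes +19.712 in⁴
  web: d = 1.6449 in → contributes +35.409 in⁴
Total I = 55.121 in⁴.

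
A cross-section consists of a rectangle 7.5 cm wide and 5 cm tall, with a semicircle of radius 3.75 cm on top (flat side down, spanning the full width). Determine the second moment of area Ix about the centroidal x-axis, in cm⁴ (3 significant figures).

Split into non-overlapping primitives; take the origin at the lower-left of the bounding box.
Rectangular body: 7.5 × 5, A = 37.5 cm², y = 2.5 cm, Ī = 78.125 cm⁴.
Semicircular cap: semicircle r = 3.75, A = 22.089 cm², y = 6.5915 cm, Ī = 21.705 cm⁴.
Centroid: ȳ = ΣA·y / ΣA = 4.0167 cm.
Transfer each piece to the centroidal x-axis using Ī + A·d² with d = y − 4.0167:
  rectangular body: d = -1.5167 cm → contributes +164.39 cm⁴
  semicircular cap: d = 2.5748 cm → contributes +168.15 cm⁴
Total I = 332.54 cm⁴.

Ix ≈ 333 cm⁴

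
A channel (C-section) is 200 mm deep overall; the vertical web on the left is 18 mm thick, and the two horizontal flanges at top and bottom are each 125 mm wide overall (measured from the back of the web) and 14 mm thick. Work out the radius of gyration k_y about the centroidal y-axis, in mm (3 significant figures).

Break the section into simple shapes (no overlaps), measuring from the bottom-left corner of the bounding box.
Web: 18 × 200, A = 3 600 mm², x = 9 mm, Ī = 97 200 mm⁴.
Top flange (beyond web): 107 × 14, A = 1 498 mm², x = 71.5 mm, Ī = 1 429 217 mm⁴.
Bottom flange (beyond web): 107 × 14, A = 1 498 mm², x = 71.5 mm, Ī = 1 429 217 mm⁴.
Centroid: x̄ = ΣA·x / ΣA = 37.388 mm.
Transfer each piece to the centroidal y-axis using Ī + A·d² with d = x − 37.388:
  web: d = -28.388 mm → contributes +2 998 448 mm⁴
  top flange (beyond web): d = 34.112 mm → contributes +3 172 290 mm⁴
  bottom flange (beyond web): d = 34.112 mm → contributes +3 172 290 mm⁴
Total I = 9 343 028 mm⁴.
Radius of gyration: k = √(I/A) = √(9 343 028 / 6 596) = 37.636 mm.

k_y ≈ 37.6 mm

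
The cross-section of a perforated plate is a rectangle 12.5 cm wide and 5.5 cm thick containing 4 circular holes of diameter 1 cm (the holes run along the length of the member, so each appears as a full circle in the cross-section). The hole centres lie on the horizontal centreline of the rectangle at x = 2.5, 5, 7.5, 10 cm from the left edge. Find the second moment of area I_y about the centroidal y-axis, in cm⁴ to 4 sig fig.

I_y ≈ 870.4 cm⁴

Split into non-overlapping primitives; take the origin at the lower-left of the bounding box.
Plate: 12.5 × 5.5, A = 68.75 cm², x = 6.25 cm, Ī = 895.182 cm⁴.
Hole 1 (subtracted): ⌀1, A = 0.785398 cm², x = 2.5 cm, Ī = 0.0490874 cm⁴.
Hole 2 (subtracted): ⌀1, A = 0.785398 cm², x = 5 cm, Ī = 0.0490874 cm⁴.
Hole 3 (subtracted): ⌀1, A = 0.785398 cm², x = 7.5 cm, Ī = 0.0490874 cm⁴.
Hole 4 (subtracted): ⌀1, A = 0.785398 cm², x = 10 cm, Ī = 0.0490874 cm⁴.
By symmetry the centroid is at mid-width, x̄ = 6.25 cm.
Transfer each piece to the centroidal y-axis using Ī + A·d² with d = x − 6.25:
  plate: d = 0 cm → contributes +895.182 cm⁴
  hole 1: d = -3.75 cm → contributes −11.0937 cm⁴
  hole 2: d = -1.25 cm → contributes −1.27627 cm⁴
  hole 3: d = 1.25 cm → contributes −1.27627 cm⁴
  hole 4: d = 3.75 cm → contributes −11.0937 cm⁴
Total I = 870.442 cm⁴.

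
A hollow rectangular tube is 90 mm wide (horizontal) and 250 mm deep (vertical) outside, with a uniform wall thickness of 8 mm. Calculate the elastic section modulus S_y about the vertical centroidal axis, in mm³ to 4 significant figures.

S_y ≈ 1.619 × 10⁵ mm³

Split into non-overlapping primitives; take the origin at the lower-left of the bounding box.
Outer rectangle: 90 × 250, A = 22 500 mm², x = 45 mm, Ī = 15 187 500 mm⁴.
Inner void (subtracted): 74 × 234, A = 17 316 mm², x = 45 mm, Ī = 7 901 868 mm⁴.
By symmetry the centroid is at mid-width, x̄ = 45 mm.
All pieces are centred on the vertical centroidal axis, so I = ΣĪ (holes subtracted) = 7 285 632 mm⁴.
Extreme fibre distance c = 45 mm; S = I/c = 161 903 mm³.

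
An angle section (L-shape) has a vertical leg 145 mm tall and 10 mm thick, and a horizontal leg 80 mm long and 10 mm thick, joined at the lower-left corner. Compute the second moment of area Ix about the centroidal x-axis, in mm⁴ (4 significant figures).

Split into non-overlapping primitives; take the origin at the lower-left of the bounding box.
Vertical leg: 10 × 145, A = 1 450 mm², y = 72.5 mm, Ī = 2 540 521 mm⁴.
Horizontal leg (remainder): 70 × 10, A = 700 mm², y = 5 mm, Ī = 5833.33 mm⁴.
Centroid: ȳ = ΣA·y / ΣA = 50.5233 mm.
Transfer each piece to the centroidal x-axis using Ī + A·d² with d = y − 50.5233:
  vertical leg: d = 21.9767 mm → contributes +3 240 838 mm⁴
  horizontal leg (remainder): d = -45.5233 mm → contributes +1 456 490 mm⁴
Total I = 4 697 328 mm⁴.

Ix ≈ 4.697 × 10⁶ mm⁴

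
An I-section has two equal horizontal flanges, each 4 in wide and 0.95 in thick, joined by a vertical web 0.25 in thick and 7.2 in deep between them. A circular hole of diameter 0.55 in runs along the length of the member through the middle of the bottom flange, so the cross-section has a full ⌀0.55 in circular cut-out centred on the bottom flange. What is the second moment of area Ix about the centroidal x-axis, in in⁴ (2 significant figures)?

Ix ≈ 130 in⁴

Break the section into simple shapes (no overlaps), measuring from the bottom-left corner of the bounding box.
Bottom flange: 4 × 0.95, A = 3.8 in², y = 0.475 in, Ī = 0.2858 in⁴.
Web: 0.25 × 7.2, A = 1.8 in², y = 4.55 in, Ī = 7.776 in⁴.
Top flange: 4 × 0.95, A = 3.8 in², y = 8.625 in, Ī = 0.2858 in⁴.
Hole (subtracted): ⌀0.55, A = 0.2376 in², y = 0.475 in, Ī = 0.004492 in⁴.
Centroid: ȳ = ΣA·y / ΣA = 4.656 in.
Transfer each piece to the centroidal x-axis using Ī + A·d² with d = y − 4.656:
  bottom flange: d = -4.181 in → contributes +66.7 in⁴
  web: d = -0.1057 in → contributes +7.796 in⁴
  top flange: d = 3.969 in → contributes +60.16 in⁴
  hole: d = -4.181 in → contributes −4.157 in⁴
Total I = 130.5 in⁴.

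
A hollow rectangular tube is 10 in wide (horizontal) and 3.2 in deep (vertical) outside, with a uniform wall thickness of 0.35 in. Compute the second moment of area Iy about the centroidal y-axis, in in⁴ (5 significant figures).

Split into non-overlapping primitives; take the origin at the lower-left of the bounding box.
Outer rectangle: 10 × 3.2, A = 32 in², x = 5 in, Ī = 266.6667 in⁴.
Inner void (subtracted): 9.3 × 2.5, A = 23.25 in², x = 5 in, Ī = 167.5744 in⁴.
By symmetry the centroid is at mid-width, x̄ = 5 in.
All pieces are centred on the centroidal y-axis, so I = ΣĪ (holes subtracted) = 99.09229 in⁴.

Iy ≈ 99.092 in⁴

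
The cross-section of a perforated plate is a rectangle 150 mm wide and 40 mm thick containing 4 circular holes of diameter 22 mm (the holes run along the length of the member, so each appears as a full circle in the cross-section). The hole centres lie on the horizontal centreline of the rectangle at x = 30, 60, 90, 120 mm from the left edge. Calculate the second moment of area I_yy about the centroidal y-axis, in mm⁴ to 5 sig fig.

I_yy ≈ 9.4934 × 10⁶ mm⁴

Break the section into simple shapes (no overlaps), measuring from the bottom-left corner of the bounding box.
Plate: 150 × 40, A = 6 000 mm², x = 75 mm, Ī = 11 250 000 mm⁴.
Hole 1 (subtracted): ⌀22, A = 380.1327 mm², x = 30 mm, Ī = 11499.01 mm⁴.
Hole 2 (subtracted): ⌀22, A = 380.1327 mm², x = 60 mm, Ī = 11499.01 mm⁴.
Hole 3 (subtracted): ⌀22, A = 380.1327 mm², x = 90 mm, Ī = 11499.01 mm⁴.
Hole 4 (subtracted): ⌀22, A = 380.1327 mm², x = 120 mm, Ī = 11499.01 mm⁴.
By symmetry the centroid is at mid-width, x̄ = 75 mm.
Transfer each piece to the centroidal y-axis using Ī + A·d² with d = x − 75:
  plate: d = 0 mm → contributes +11 250 000 mm⁴
  hole 1: d = -45 mm → contributes −781267.8 mm⁴
  hole 2: d = -15 mm → contributes −97028.87 mm⁴
  hole 3: d = 15 mm → contributes −97028.87 mm⁴
  hole 4: d = 45 mm → contributes −781267.8 mm⁴
Total I = 9 493 407 mm⁴.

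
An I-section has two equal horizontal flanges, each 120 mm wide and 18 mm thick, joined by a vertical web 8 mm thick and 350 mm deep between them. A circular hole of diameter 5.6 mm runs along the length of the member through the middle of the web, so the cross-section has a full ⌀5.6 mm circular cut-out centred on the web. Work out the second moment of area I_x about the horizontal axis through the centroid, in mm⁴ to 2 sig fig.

I_x ≈ 1.7 × 10⁸ mm⁴

Break the section into simple shapes (no overlaps), measuring from the bottom-left corner of the bounding box.
Bottom flange: 120 × 18, A = 2 160 mm², y = 9 mm, Ī = 58 320 mm⁴.
Web: 8 × 350, A = 2 800 mm², y = 193 mm, Ī = 28 583 333 mm⁴.
Top flange: 120 × 18, A = 2 160 mm², y = 377 mm, Ī = 58 320 mm⁴.
Hole (subtracted): ⌀5.6, A = 24.63 mm², y = 193 mm, Ī = 48.27 mm⁴.
By symmetry the centroid is at mid-height, ȳ = 193 mm.
Transfer each piece to the horizontal axis through the centroid using Ī + A·d² with d = y − 193:
  bottom flange: d = -184 mm → contributes +73 187 280 mm⁴
  web: d = 0 mm → contributes +28 583 333 mm⁴
  top flange: d = 184 mm → contributes +73 187 280 mm⁴
  hole: d = 0 mm → contributes −48.27 mm⁴
Total I = 174 957 845 mm⁴.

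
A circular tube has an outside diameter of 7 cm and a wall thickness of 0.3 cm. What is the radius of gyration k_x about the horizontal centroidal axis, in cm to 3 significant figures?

k_x ≈ 2.37 cm

Treat the section as a set of non-overlapping primitives; coordinates are from the bounding-box lower-left.
Outer circle: ⌀7, A = 38.485 cm², y = 3.5 cm, Ī = 117.86 cm⁴.
Bore (subtracted): ⌀6.4, A = 32.17 cm², y = 3.5 cm, Ī = 82.355 cm⁴.
By symmetry the centroid is at mid-height, ȳ = 3.5 cm.
All pieces are centred on the horizontal centroidal axis, so I = ΣĪ (holes subtracted) = 35.504 cm⁴.
Radius of gyration: k = √(I/A) = √(35.504 / 6.3146) = 2.3712 cm.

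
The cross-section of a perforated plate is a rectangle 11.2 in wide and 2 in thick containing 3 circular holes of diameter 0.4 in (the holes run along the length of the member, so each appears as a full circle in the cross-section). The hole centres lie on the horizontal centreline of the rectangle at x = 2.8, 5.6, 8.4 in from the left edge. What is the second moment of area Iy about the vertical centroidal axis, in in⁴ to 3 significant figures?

Iy ≈ 232 in⁴

Split into non-overlapping primitives; take the origin at the lower-left of the bounding box.
Plate: 11.2 × 2, A = 22.4 in², x = 5.6 in, Ī = 234.15 in⁴.
Hole 1 (subtracted): ⌀0.4, A = 0.12566 in², x = 2.8 in, Ī = 0.0012566 in⁴.
Hole 2 (subtracted): ⌀0.4, A = 0.12566 in², x = 5.6 in, Ī = 0.0012566 in⁴.
Hole 3 (subtracted): ⌀0.4, A = 0.12566 in², x = 8.4 in, Ī = 0.0012566 in⁴.
By symmetry the centroid is at mid-width, x̄ = 5.6 in.
Transfer each piece to the vertical centroidal axis using Ī + A·d² with d = x − 5.6:
  plate: d = 0 in → contributes +234.15 in⁴
  hole 1: d = -2.8 in → contributes −0.98646 in⁴
  hole 2: d = 0 in → contributes −0.0012566 in⁴
  hole 3: d = 2.8 in → contributes −0.98646 in⁴
Total I = 232.18 in⁴.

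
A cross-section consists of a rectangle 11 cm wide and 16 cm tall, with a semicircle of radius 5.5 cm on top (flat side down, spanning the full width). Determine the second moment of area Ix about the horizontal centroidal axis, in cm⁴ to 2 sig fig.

Ix ≈ 7900 cm⁴

Split into non-overlapping primitives; take the origin at the lower-left of the bounding box.
Rectangular body: 11 × 16, A = 176 cm², y = 8 cm, Ī = 3 755 cm⁴.
Semicircular cap: semicircle r = 5.5, A = 47.52 cm², y = 18.33 cm, Ī = 100.4 cm⁴.
Centroid: ȳ = ΣA·y / ΣA = 10.2 cm.
Transfer each piece to the horizontal centroidal axis using Ī + A·d² with d = y − 10.2:
  rectangular body: d = -2.197 cm → contributes +4 604 cm⁴
  semicircular cap: d = 8.137 cm → contributes +3 247 cm⁴
Total I = 7 851 cm⁴.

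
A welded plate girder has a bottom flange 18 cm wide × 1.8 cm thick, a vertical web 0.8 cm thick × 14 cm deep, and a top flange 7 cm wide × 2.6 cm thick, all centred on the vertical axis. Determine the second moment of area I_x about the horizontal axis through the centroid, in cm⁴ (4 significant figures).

Treat the section as a set of non-overlapping primitives; coordinates are from the bounding-box lower-left.
Bottom plate: 18 × 1.8, A = 32.4 cm², y = 0.9 cm, Ī = 8.748 cm⁴.
Web plate: 0.8 × 14, A = 11.2 cm², y = 8.8 cm, Ī = 182.933 cm⁴.
Top plate: 7 × 2.6, A = 18.2 cm², y = 17.1 cm, Ī = 10.2527 cm⁴.
Centroid: ȳ = ΣA·y / ΣA = 7.10259 cm.
Transfer each piece to the horizontal axis through the centroid using Ī + A·d² with d = y − 7.10259:
  bottom plate: d = -6.20259 cm → contributes +1255.24 cm⁴
  web plate: d = 1.69741 cm → contributes +215.203 cm⁴
  top plate: d = 9.99741 cm → contributes +1829.31 cm⁴
Total I = 3299.76 cm⁴.

I_x ≈ 3300 cm⁴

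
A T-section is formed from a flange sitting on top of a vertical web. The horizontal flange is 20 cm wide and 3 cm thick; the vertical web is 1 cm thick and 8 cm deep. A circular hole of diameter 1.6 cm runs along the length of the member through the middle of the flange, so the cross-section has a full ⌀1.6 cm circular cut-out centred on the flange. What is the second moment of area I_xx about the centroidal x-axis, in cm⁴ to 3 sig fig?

I_xx ≈ 300 cm⁴

Decompose the section into non-overlapping parts with the origin at the bottom-left of its bounding rectangle.
Flange: 20 × 3, A = 60 cm², y = 9.5 cm, Ī = 45 cm⁴.
Web: 1 × 8, A = 8 cm², y = 4 cm, Ī = 42.667 cm⁴.
Hole (subtracted): ⌀1.6, A = 2.0106 cm², y = 9.5 cm, Ī = 0.3217 cm⁴.
Centroid: ȳ = ΣA·y / ΣA = 8.8332 cm.
Transfer each piece to the centroidal x-axis using Ī + A·d² with d = y − 8.8332:
  flange: d = 0.66677 cm → contributes +71.675 cm⁴
  web: d = -4.8332 cm → contributes +229.55 cm⁴
  hole: d = 0.66677 cm → contributes −1.2156 cm⁴
Total I = 300.01 cm⁴.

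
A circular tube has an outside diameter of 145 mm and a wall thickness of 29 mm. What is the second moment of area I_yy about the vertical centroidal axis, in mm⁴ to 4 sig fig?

I_yy ≈ 1.889 × 10⁷ mm⁴

Treat the section as a set of non-overlapping primitives; coordinates are from the bounding-box lower-left.
Outer circle: ⌀145, A = 16 513 mm², x = 72.5 mm, Ī = 21 699 109 mm⁴.
Bore (subtracted): ⌀87, A = 5944.68 mm², x = 72.5 mm, Ī = 2 812 205 mm⁴.
By symmetry the centroid is at mid-width, x̄ = 72.5 mm.
All pieces are centred on the vertical centroidal axis, so I = ΣĪ (holes subtracted) = 18 886 905 mm⁴.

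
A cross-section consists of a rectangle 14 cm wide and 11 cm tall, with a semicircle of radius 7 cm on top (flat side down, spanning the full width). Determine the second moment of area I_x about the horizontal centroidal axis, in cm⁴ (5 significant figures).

Treat the section as a set of non-overlapping primitives; coordinates are from the bounding-box lower-left.
Rectangular body: 14 × 11, A = 154 cm², y = 5.5 cm, Ī = 1552.833 cm⁴.
Semicircular cap: semicircle r = 7, A = 76.96902 cm², y = 13.97089 cm, Ī = 263.5265 cm⁴.
Centroid: ȳ = ΣA·y / ΣA = 8.322873 cm.
Transfer each piece to the horizontal centroidal axis using Ī + A·d² with d = y − 8.322873:
  rectangular body: d = -2.822873 cm → contributes +2 780 cm⁴
  semicircular cap: d = 5.648019 cm → contributes +2718.847 cm⁴
Total I = 5498.847 cm⁴.

I_x ≈ 5498.8 cm⁴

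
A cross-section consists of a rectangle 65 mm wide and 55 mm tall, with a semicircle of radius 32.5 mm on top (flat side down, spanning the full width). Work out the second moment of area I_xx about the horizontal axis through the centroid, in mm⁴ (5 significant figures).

Decompose the section into non-overlapping parts with the origin at the bottom-left of its bounding rectangle.
Rectangular body: 65 × 55, A = 3 575 mm², y = 27.5 mm, Ī = 901197.9 mm⁴.
Semicircular cap: semicircle r = 32.5, A = 1659.154 mm², y = 68.79343 mm, Ī = 122451.9 mm⁴.
Centroid: ȳ = ΣA·y / ΣA = 40.58944 mm.
Transfer each piece to the horizontal axis through the centroid using Ī + A·d² with d = y − 40.58944:
  rectangular body: d = -13.08944 mm → contributes +1 513 715 mm⁴
  semicircular cap: d = 28.20399 mm → contributes +1 442 250 mm⁴
Total I = 2 955 965 mm⁴.

I_xx ≈ 2.9560 × 10⁶ mm⁴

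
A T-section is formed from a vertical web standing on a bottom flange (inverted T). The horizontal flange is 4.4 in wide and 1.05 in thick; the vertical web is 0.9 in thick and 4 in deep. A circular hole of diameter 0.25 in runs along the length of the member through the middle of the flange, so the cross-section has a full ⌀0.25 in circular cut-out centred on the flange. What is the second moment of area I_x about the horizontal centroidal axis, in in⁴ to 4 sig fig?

Treat the section as a set of non-overlapping primitives; coordinates are from the bounding-box lower-left.
Flange: 4.4 × 1.05, A = 4.62 in², y = 0.525 in, Ī = 0.424463 in⁴.
Web: 0.9 × 4, A = 3.6 in², y = 3.05 in, Ī = 4.8 in⁴.
Hole (subtracted): ⌀0.25, A = 0.0490874 in², y = 0.525 in, Ī = 0.000191748 in⁴.
Centroid: ȳ = ΣA·y / ΣA = 1.63748 in.
Transfer each piece to the horizontal centroidal axis using Ī + A·d² with d = y − 1.63748:
  flange: d = -1.11248 in → contributes +6.14226 in⁴
  web: d = 1.41252 in → contributes +11.9827 in⁴
  hole: d = -1.11248 in → contributes −0.0609432 in⁴
Total I = 18.0641 in⁴.

I_x ≈ 18.06 in⁴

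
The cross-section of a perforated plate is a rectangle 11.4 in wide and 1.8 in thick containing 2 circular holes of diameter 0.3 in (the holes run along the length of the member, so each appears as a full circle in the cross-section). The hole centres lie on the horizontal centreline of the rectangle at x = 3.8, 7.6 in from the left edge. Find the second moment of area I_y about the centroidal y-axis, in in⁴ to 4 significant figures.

Decompose the section into non-overlapping parts with the origin at the bottom-left of its bounding rectangle.
Plate: 11.4 × 1.8, A = 20.52 in², x = 5.7 in, Ī = 222.232 in⁴.
Hole 1 (subtracted): ⌀0.3, A = 0.0706858 in², x = 3.8 in, Ī = 0.000397608 in⁴.
Hole 2 (subtracted): ⌀0.3, A = 0.0706858 in², x = 7.6 in, Ī = 0.000397608 in⁴.
By symmetry the centroid is at mid-width, x̄ = 5.7 in.
Transfer each piece to the centroidal y-axis using Ī + A·d² with d = x − 5.7:
  plate: d = 0 in → contributes +222.232 in⁴
  hole 1: d = -1.9 in → contributes −0.255573 in⁴
  hole 2: d = 1.9 in → contributes −0.255573 in⁴
Total I = 221.72 in⁴.

I_y ≈ 221.7 in⁴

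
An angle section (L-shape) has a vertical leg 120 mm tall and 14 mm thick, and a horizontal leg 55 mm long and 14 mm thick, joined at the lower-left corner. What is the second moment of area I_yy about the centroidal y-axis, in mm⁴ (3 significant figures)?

I_yy ≈ 4.31 × 10⁵ mm⁴

Treat the section as a set of non-overlapping primitives; coordinates are from the bounding-box lower-left.
Vertical leg: 14 × 120, A = 1 680 mm², x = 7 mm, Ī = 27 440 mm⁴.
Horizontal leg (remainder): 41 × 14, A = 574 mm², x = 34.5 mm, Ī = 80 408 mm⁴.
Centroid: x̄ = ΣA·x / ΣA = 14.003 mm.
Transfer each piece to the centroidal y-axis using Ī + A·d² with d = x − 14.003:
  vertical leg: d = -7.0031 mm → contributes +109 833 mm⁴
  horizontal leg (remainder): d = 20.497 mm → contributes +321 558 mm⁴
Total I = 431 391 mm⁴.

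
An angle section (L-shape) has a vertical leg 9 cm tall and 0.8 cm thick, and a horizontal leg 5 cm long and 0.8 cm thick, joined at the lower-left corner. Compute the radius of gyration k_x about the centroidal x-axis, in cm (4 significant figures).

k_x ≈ 2.875 cm

Treat the section as a set of non-overlapping primitives; coordinates are from the bounding-box lower-left.
Vertical leg: 0.8 × 9, A = 7.2 cm², y = 4.5 cm, Ī = 48.6 cm⁴.
Horizontal leg (remainder): 4.2 × 0.8, A = 3.36 cm², y = 0.4 cm, Ī = 0.1792 cm⁴.
Centroid: ȳ = ΣA·y / ΣA = 3.19545 cm.
Transfer each piece to the centroidal x-axis using Ī + A·d² with d = y − 3.19545:
  vertical leg: d = 1.30455 cm → contributes +60.8532 cm⁴
  horizontal leg (remainder): d = -2.79545 cm → contributes +26.4361 cm⁴
Total I = 87.2894 cm⁴.
Radius of gyration: k = √(I/A) = √(87.2894 / 10.56) = 2.87507 cm.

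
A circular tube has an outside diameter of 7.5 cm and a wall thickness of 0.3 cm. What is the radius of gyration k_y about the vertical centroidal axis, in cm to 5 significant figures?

Split into non-overlapping primitives; take the origin at the lower-left of the bounding box.
Outer circle: ⌀7.5, A = 44.17865 cm², x = 3.75 cm, Ī = 155.3156 cm⁴.
Bore (subtracted): ⌀6.9, A = 37.39281 cm², x = 3.75 cm, Ī = 111.267 cm⁴.
By symmetry the centroid is at mid-width, x̄ = 3.75 cm.
All pieces are centred on the vertical centroidal axis, so I = ΣĪ (holes subtracted) = 44.04858 cm⁴.
Radius of gyration: k = √(I/A) = √(44.04858 / 6.78584) = 2.547793 cm.

k_y ≈ 2.5478 cm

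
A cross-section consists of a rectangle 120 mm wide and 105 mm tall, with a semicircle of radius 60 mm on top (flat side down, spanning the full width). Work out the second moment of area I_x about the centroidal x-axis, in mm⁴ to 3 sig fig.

I_x ≈ 3.67 × 10⁷ mm⁴

Break the section into simple shapes (no overlaps), measuring from the bottom-left corner of the bounding box.
Rectangular body: 120 × 105, A = 12 600 mm², y = 52.5 mm, Ī = 11 576 250 mm⁴.
Semicircular cap: semicircle r = 60, A = 5654.9 mm², y = 130.46 mm, Ī = 1 422 450 mm⁴.
Centroid: ȳ = ΣA·y / ΣA = 76.651 mm.
Transfer each piece to the centroidal x-axis using Ī + A·d² with d = y − 76.651:
  rectangular body: d = -24.151 mm → contributes +18 925 703 mm⁴
  semicircular cap: d = 53.813 mm → contributes +17 798 274 mm⁴
Total I = 36 723 977 mm⁴.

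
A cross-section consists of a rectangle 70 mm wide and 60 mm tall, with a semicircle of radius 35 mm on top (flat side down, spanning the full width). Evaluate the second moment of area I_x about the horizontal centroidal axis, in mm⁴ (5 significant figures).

I_x ≈ 4.0797 × 10⁶ mm⁴

Decompose the section into non-overlapping parts with the origin at the bottom-left of its bounding rectangle.
Rectangular body: 70 × 60, A = 4 200 mm², y = 30 mm, Ī = 1 260 000 mm⁴.
Semicircular cap: semicircle r = 35, A = 1924.226 mm², y = 74.85446 mm, Ī = 164 704 mm⁴.
Centroid: ȳ = ΣA·y / ΣA = 44.09323 mm.
Transfer each piece to the horizontal centroidal axis using Ī + A·d² with d = y − 44.09323:
  rectangular body: d = -14.09323 mm → contributes +2 094 200 mm⁴
  semicircular cap: d = 30.76123 mm → contributes +1 985 509 mm⁴
Total I = 4 079 709 mm⁴.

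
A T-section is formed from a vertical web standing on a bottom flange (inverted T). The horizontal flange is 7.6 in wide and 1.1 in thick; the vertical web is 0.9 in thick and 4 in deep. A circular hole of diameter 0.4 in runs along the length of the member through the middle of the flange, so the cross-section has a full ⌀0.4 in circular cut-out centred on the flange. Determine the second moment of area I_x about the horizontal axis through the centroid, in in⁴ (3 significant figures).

Split into non-overlapping primitives; take the origin at the lower-left of the bounding box.
Flange: 7.6 × 1.1, A = 8.36 in², y = 0.55 in, Ī = 0.84297 in⁴.
Web: 0.9 × 4, A = 3.6 in², y = 3.1 in, Ī = 4.8 in⁴.
Hole (subtracted): ⌀0.4, A = 0.12566 in², y = 0.55 in, Ī = 0.0012566 in⁴.
Centroid: ȳ = ΣA·y / ΣA = 1.3257 in.
Transfer each piece to the horizontal axis through the centroid using Ī + A·d² with d = y − 1.3257:
  flange: d = -0.77571 in → contributes +5.8734 in⁴
  web: d = 1.7743 in → contributes +16.133 in⁴
  hole: d = -0.77571 in → contributes −0.076872 in⁴
Total I = 21.93 in⁴.

I_x ≈ 21.9 in⁴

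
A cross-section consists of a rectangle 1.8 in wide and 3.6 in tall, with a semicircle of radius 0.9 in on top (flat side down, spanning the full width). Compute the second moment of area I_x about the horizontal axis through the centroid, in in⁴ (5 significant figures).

Break the section into simple shapes (no overlaps), measuring from the bottom-left corner of the bounding box.
Rectangular body: 1.8 × 3.6, A = 6.48 in², y = 1.8 in, Ī = 6.9984 in⁴.
Semicircular cap: semicircle r = 0.9, A = 1.272345 in², y = 3.981972 in, Ī = 0.07201154 in⁴.
Centroid: ȳ = ΣA·y / ΣA = 2.158114 in.
Transfer each piece to the horizontal axis through the centroid using Ī + A·d² with d = y − 2.158114:
  rectangular body: d = -0.3581137 in → contributes +7.82943 in⁴
  semicircular cap: d = 1.823858 in → contributes +4.304415 in⁴
Total I = 12.13384 in⁴.

I_x ≈ 12.134 in⁴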